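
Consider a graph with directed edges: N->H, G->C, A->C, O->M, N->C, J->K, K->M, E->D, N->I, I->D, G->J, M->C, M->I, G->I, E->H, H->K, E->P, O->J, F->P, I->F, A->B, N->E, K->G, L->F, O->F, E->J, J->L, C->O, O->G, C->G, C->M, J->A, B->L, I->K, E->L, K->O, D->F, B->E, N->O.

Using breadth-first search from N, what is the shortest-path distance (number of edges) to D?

Level 0: N
Level 1: C, E, H, I, O
Level 2: D, F, G, J, K, L, M, P
Level 3: A
Level 4: B
D first appears at level 2.

2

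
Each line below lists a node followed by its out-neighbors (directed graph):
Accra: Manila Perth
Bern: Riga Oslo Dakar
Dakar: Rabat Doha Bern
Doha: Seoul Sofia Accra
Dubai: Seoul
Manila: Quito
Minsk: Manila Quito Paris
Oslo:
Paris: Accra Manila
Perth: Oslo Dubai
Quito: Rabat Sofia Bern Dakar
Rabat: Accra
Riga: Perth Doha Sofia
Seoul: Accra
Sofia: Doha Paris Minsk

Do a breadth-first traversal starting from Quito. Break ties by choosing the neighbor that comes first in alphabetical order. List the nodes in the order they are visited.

Quito → Bern → Dakar → Rabat → Sofia → Oslo → Riga → Doha → Accra → Minsk → Paris → Perth → Seoul → Manila → Dubai

Visit Quito; enqueue Bern, Dakar, Rabat, Sofia → queue [Bern, Dakar, Rabat, Sofia]
Visit Bern; enqueue Oslo, Riga → queue [Dakar, Rabat, Sofia, Oslo, Riga]
Visit Dakar; enqueue Doha → queue [Rabat, Sofia, Oslo, Riga, Doha]
Visit Rabat; enqueue Accra → queue [Sofia, Oslo, Riga, Doha, Accra]
Visit Sofia; enqueue Minsk, Paris → queue [Oslo, Riga, Doha, Accra, Minsk, Paris]
Visit Oslo → queue [Riga, Doha, Accra, Minsk, Paris]
Visit Riga; enqueue Perth → queue [Doha, Accra, Minsk, Paris, Perth]
Visit Doha; enqueue Seoul → queue [Accra, Minsk, Paris, Perth, Seoul]
Visit Accra; enqueue Manila → queue [Minsk, Paris, Perth, Seoul, Manila]
Visit Minsk → queue [Paris, Perth, Seoul, Manila]
Visit Paris → queue [Perth, Seoul, Manila]
Visit Perth; enqueue Dubai → queue [Seoul, Manila, Dubai]
Visit Seoul → queue [Manila, Dubai]
Visit Manila → queue [Dubai]
Visit Dubai → queue []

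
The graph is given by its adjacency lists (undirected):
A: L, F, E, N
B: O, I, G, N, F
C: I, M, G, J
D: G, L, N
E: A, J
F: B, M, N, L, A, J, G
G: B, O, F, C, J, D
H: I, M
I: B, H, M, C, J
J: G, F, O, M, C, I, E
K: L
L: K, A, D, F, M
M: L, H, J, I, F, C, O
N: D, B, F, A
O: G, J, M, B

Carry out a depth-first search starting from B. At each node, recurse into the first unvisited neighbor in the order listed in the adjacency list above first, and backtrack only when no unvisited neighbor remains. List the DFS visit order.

B, O, G, F, M, L, K, A, E, J, C, I, H, N, D

Visit B
B → O
O → G
G → F
F → M
M → L
L → K
L → A
A → E
E → J
J → C
C → I
I → H
A → N
N → D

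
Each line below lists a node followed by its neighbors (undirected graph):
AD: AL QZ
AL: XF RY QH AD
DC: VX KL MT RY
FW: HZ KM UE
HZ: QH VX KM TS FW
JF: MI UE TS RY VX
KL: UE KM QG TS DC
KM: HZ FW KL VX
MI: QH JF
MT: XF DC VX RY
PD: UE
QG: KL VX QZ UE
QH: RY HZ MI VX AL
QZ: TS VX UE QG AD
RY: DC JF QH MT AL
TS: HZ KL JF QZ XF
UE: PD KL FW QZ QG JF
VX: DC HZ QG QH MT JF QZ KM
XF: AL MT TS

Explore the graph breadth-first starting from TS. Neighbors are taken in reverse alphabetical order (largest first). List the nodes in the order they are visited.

TS, XF, QZ, KL, JF, HZ, MT, AL, VX, UE, QG, AD, KM, DC, RY, MI, QH, FW, PD

Visit TS; enqueue XF, QZ, KL, JF, HZ → queue [XF, QZ, KL, JF, HZ]
Visit XF; enqueue MT, AL → queue [QZ, KL, JF, HZ, MT, AL]
Visit QZ; enqueue VX, UE, QG, AD → queue [KL, JF, HZ, MT, AL, VX, UE, QG, AD]
Visit KL; enqueue KM, DC → queue [JF, HZ, MT, AL, VX, UE, QG, AD, KM, DC]
Visit JF; enqueue RY, MI → queue [HZ, MT, AL, VX, UE, QG, AD, KM, DC, RY, MI]
Visit HZ; enqueue QH, FW → queue [MT, AL, VX, UE, QG, AD, KM, DC, RY, MI, QH, FW]
Visit MT → queue [AL, VX, UE, QG, AD, KM, DC, RY, MI, QH, FW]
Visit AL → queue [VX, UE, QG, AD, KM, DC, RY, MI, QH, FW]
Visit VX → queue [UE, QG, AD, KM, DC, RY, MI, QH, FW]
Visit UE; enqueue PD → queue [QG, AD, KM, DC, RY, MI, QH, FW, PD]
Visit QG → queue [AD, KM, DC, RY, MI, QH, FW, PD]
Visit AD → queue [KM, DC, RY, MI, QH, FW, PD]
Visit KM → queue [DC, RY, MI, QH, FW, PD]
Visit DC → queue [RY, MI, QH, FW, PD]
Visit RY → queue [MI, QH, FW, PD]
Visit MI → queue [QH, FW, PD]
Visit QH → queue [FW, PD]
Visit FW → queue [PD]
Visit PD → queue []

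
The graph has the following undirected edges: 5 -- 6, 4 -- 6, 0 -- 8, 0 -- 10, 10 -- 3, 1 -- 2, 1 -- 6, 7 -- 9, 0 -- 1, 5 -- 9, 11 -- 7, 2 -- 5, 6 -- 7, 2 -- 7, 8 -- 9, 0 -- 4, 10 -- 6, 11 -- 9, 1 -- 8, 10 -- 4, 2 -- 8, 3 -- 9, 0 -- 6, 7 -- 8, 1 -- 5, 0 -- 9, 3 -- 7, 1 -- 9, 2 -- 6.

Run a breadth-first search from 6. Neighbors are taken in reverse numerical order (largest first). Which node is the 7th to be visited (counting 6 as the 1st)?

Visit 6; enqueue 10, 7, 5, 4, 2, 1, 0 → queue [10, 7, 5, 4, 2, 1, 0]
Visit 10; enqueue 3 → queue [7, 5, 4, 2, 1, 0, 3]
Visit 7; enqueue 11, 9, 8 → queue [5, 4, 2, 1, 0, 3, 11, 9, 8]
Visit 5 → queue [4, 2, 1, 0, 3, 11, 9, 8]
Visit 4 → queue [2, 1, 0, 3, 11, 9, 8]
Visit 2 → queue [1, 0, 3, 11, 9, 8]
Visit 1 → queue [0, 3, 11, 9, 8]
Visit 0 → queue [3, 11, 9, 8]
Visit 3 → queue [11, 9, 8]
Visit 11 → queue [9, 8]
Visit 9 → queue [8]
Visit 8 → queue []

Visit order: 6, 10, 7, 5, 4, 2, 1, 0, 3, 11, 9, 8

1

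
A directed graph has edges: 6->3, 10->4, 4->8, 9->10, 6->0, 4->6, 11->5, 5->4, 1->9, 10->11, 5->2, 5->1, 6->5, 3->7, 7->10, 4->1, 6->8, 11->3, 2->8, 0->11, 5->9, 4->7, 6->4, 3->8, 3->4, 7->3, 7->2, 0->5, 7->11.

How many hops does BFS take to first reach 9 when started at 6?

2

Level 0: 6
Level 1: 0, 3, 4, 5, 8
Level 2: 1, 2, 7, 9, 11
Level 3: 10
9 first appears at level 2.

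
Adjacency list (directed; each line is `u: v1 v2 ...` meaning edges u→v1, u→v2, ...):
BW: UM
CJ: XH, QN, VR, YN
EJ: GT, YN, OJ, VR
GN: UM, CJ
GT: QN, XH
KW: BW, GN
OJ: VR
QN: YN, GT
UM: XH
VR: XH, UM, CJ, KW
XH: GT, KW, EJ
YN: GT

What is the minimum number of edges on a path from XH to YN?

Level 0: XH
Level 1: EJ, GT, KW
Level 2: BW, GN, OJ, QN, VR, YN
Level 3: CJ, UM
YN first appears at level 2.

2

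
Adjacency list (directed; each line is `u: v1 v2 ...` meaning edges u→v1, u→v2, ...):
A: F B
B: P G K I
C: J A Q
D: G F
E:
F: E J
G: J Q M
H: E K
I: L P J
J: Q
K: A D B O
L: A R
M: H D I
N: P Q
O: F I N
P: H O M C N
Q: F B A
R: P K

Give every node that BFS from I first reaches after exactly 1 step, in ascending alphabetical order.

Level 0: I
Level 1: J, L, P
Level 2: A, C, H, M, N, O, Q, R
Level 3: B, D, E, F, K
Level 4: G

J, L, P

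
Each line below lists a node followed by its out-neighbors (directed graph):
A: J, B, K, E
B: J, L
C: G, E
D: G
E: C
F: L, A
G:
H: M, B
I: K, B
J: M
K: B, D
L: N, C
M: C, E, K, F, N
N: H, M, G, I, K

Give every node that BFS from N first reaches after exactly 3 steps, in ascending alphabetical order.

Level 0: N
Level 1: G, H, I, K, M
Level 2: B, C, D, E, F
Level 3: A, J, L

A, J, L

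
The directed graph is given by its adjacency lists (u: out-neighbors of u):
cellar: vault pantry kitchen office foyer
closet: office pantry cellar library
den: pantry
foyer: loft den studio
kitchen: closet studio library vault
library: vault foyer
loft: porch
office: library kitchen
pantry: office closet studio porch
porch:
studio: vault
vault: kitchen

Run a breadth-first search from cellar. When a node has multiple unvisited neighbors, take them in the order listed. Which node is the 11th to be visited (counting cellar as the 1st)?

Visit cellar; enqueue vault, pantry, kitchen, office, foyer → queue [vault, pantry, kitchen, office, foyer]
Visit vault → queue [pantry, kitchen, office, foyer]
Visit pantry; enqueue closet, studio, porch → queue [kitchen, office, foyer, closet, studio, porch]
Visit kitchen; enqueue library → queue [office, foyer, closet, studio, porch, library]
Visit office → queue [foyer, closet, studio, porch, library]
Visit foyer; enqueue loft, den → queue [closet, studio, porch, library, loft, den]
Visit closet → queue [studio, porch, library, loft, den]
Visit studio → queue [porch, library, loft, den]
Visit porch → queue [library, loft, den]
Visit library → queue [loft, den]
Visit loft → queue [den]
Visit den → queue []

Visit order: cellar, vault, pantry, kitchen, office, foyer, closet, studio, porch, library, loft, den

loft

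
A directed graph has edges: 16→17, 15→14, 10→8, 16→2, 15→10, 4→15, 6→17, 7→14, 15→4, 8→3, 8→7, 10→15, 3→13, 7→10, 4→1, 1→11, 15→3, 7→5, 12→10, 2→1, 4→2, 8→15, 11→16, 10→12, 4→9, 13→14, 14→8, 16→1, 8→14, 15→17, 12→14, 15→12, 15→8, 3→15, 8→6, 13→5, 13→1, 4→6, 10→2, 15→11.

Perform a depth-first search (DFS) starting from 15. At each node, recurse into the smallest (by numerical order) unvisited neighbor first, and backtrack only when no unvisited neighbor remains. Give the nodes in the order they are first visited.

15, 3, 13, 1, 11, 16, 2, 17, 5, 14, 8, 6, 7, 10, 12, 4, 9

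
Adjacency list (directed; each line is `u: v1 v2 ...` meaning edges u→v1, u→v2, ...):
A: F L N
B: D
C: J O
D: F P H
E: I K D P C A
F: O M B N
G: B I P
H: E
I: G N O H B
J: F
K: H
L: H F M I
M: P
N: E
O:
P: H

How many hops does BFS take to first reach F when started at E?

Level 0: E
Level 1: A, C, D, I, K, P
Level 2: B, F, G, H, J, L, N, O
Level 3: M
F first appears at level 2.

2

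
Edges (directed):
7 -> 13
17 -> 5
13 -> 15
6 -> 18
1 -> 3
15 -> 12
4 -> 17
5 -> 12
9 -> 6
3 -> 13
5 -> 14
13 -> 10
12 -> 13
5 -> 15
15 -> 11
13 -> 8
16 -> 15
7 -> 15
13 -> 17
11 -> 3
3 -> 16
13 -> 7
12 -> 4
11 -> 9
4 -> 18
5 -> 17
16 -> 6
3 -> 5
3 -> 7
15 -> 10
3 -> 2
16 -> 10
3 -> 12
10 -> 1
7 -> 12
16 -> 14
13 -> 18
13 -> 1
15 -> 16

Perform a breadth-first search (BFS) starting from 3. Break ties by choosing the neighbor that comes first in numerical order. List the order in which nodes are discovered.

3, 2, 5, 7, 12, 13, 16, 14, 15, 17, 4, 1, 8, 10, 18, 6, 11, 9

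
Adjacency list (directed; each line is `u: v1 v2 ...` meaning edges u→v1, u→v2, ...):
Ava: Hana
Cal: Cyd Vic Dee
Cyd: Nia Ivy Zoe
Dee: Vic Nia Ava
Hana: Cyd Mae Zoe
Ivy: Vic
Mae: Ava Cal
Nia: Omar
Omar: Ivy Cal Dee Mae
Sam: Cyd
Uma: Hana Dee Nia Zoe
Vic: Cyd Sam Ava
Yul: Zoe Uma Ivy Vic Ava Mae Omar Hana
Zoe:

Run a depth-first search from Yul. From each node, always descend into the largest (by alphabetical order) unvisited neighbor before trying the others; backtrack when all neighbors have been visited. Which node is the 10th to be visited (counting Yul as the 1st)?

Dee

Visit Yul
Yul → Zoe
Yul → Vic
Vic → Sam
Sam → Cyd
Cyd → Nia
Nia → Omar
Omar → Mae
Mae → Cal
Cal → Dee
Dee → Ava
Ava → Hana
Omar → Ivy
Yul → Uma

Visit order: Yul, Zoe, Vic, Sam, Cyd, Nia, Omar, Mae, Cal, Dee, Ava, Hana, Ivy, Uma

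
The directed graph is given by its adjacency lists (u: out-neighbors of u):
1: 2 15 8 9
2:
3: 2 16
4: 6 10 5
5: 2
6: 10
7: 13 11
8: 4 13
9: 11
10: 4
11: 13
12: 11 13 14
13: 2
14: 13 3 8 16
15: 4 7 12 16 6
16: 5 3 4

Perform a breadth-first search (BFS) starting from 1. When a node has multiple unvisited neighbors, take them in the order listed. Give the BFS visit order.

Visit 1; enqueue 2, 15, 8, 9 → queue [2, 15, 8, 9]
Visit 2 → queue [15, 8, 9]
Visit 15; enqueue 4, 7, 12, 16, 6 → queue [8, 9, 4, 7, 12, 16, 6]
Visit 8; enqueue 13 → queue [9, 4, 7, 12, 16, 6, 13]
Visit 9; enqueue 11 → queue [4, 7, 12, 16, 6, 13, 11]
Visit 4; enqueue 10, 5 → queue [7, 12, 16, 6, 13, 11, 10, 5]
Visit 7 → queue [12, 16, 6, 13, 11, 10, 5]
Visit 12; enqueue 14 → queue [16, 6, 13, 11, 10, 5, 14]
Visit 16; enqueue 3 → queue [6, 13, 11, 10, 5, 14, 3]
Visit 6 → queue [13, 11, 10, 5, 14, 3]
Visit 13 → queue [11, 10, 5, 14, 3]
Visit 11 → queue [10, 5, 14, 3]
Visit 10 → queue [5, 14, 3]
Visit 5 → queue [14, 3]
Visit 14 → queue [3]
Visit 3 → queue []

1, 2, 15, 8, 9, 4, 7, 12, 16, 6, 13, 11, 10, 5, 14, 3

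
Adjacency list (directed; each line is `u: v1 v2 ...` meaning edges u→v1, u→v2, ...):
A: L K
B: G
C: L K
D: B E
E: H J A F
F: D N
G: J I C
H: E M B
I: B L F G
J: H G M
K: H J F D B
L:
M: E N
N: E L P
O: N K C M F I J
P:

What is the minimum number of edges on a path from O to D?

2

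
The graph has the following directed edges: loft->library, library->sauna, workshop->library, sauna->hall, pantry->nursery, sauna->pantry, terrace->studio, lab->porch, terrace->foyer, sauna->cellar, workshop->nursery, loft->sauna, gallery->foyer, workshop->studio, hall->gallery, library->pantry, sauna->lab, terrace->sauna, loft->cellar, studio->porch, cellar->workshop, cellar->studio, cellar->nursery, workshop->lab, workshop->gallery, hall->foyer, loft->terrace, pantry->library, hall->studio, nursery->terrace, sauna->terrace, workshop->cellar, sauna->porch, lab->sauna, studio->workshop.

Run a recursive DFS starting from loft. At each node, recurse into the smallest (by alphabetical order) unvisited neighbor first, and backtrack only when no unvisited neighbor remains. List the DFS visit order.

loft → cellar → nursery → terrace → foyer → sauna → hall → gallery → studio → porch → workshop → lab → library → pantry

Visit loft
loft → cellar
cellar → nursery
nursery → terrace
terrace → foyer
terrace → sauna
sauna → hall
hall → gallery
hall → studio
studio → porch
studio → workshop
workshop → lab
workshop → library
library → pantry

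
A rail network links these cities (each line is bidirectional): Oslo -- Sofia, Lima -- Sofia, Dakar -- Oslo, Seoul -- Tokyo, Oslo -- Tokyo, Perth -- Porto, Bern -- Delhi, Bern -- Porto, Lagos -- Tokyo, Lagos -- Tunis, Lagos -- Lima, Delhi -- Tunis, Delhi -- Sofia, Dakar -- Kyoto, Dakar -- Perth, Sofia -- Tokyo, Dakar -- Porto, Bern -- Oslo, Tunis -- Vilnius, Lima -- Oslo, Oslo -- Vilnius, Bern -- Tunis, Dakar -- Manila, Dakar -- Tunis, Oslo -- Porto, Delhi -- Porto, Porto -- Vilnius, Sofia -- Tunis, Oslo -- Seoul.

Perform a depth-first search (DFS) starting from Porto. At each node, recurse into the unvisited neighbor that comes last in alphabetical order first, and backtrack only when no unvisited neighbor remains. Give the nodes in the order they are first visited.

Porto Vilnius Tunis Sofia Tokyo Seoul Oslo Lima Lagos Dakar Perth Manila Kyoto Bern Delhi

Visit Porto
Porto → Vilnius
Vilnius → Tunis
Tunis → Sofia
Sofia → Tokyo
Tokyo → Seoul
Seoul → Oslo
Oslo → Lima
Lima → Lagos
Oslo → Dakar
Dakar → Perth
Dakar → Manila
Dakar → Kyoto
Oslo → Bern
Bern → Delhi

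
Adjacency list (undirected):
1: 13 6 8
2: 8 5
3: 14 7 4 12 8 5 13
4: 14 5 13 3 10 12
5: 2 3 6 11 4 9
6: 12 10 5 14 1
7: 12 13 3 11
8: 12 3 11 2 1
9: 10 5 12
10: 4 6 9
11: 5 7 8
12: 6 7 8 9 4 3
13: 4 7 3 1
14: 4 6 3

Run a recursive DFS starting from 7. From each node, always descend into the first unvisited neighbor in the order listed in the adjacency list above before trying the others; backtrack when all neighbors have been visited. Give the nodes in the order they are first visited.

7 12 6 10 4 14 3 8 11 5 2 9 1 13

Visit 7
7 → 12
12 → 6
6 → 10
10 → 4
4 → 14
14 → 3
3 → 8
8 → 11
11 → 5
5 → 2
5 → 9
8 → 1
1 → 13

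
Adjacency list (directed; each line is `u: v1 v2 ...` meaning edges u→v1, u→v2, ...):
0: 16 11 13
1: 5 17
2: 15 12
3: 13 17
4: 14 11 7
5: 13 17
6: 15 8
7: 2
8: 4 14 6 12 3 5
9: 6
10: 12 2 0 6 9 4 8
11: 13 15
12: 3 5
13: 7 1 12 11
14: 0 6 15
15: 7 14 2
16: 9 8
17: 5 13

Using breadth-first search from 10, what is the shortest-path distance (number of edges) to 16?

2

Level 0: 10
Level 1: 0, 2, 4, 6, 8, 9, 12
Level 2: 3, 5, 7, 11, 13, 14, 15, 16
Level 3: 1, 17
16 first appears at level 2.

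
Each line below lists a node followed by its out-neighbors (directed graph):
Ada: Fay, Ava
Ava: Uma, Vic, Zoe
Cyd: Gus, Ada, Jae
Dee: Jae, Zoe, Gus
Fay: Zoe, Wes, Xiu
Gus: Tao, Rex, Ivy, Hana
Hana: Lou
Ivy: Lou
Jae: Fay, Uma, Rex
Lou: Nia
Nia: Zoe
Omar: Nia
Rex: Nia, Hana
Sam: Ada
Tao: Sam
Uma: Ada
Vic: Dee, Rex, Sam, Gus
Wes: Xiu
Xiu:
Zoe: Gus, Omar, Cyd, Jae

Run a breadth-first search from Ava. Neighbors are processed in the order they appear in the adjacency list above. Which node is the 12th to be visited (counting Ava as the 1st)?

Jae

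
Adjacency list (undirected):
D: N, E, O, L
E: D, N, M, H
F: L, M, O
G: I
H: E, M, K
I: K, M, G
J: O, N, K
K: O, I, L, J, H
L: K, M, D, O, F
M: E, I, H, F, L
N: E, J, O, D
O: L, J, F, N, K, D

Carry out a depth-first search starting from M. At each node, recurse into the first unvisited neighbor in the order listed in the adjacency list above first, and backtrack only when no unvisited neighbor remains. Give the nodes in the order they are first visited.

Visit M
M → E
E → D
D → N
N → J
J → O
O → L
L → K
K → I
I → G
K → H
L → F

M, E, D, N, J, O, L, K, I, G, H, F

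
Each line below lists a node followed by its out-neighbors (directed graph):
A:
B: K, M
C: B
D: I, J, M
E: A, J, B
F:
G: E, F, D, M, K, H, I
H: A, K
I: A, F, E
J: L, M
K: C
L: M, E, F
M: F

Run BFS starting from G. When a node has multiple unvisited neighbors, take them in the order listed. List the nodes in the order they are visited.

G, E, F, D, M, K, H, I, A, J, B, C, L

Visit G; enqueue E, F, D, M, K, H, I → queue [E, F, D, M, K, H, I]
Visit E; enqueue A, J, B → queue [F, D, M, K, H, I, A, J, B]
Visit F → queue [D, M, K, H, I, A, J, B]
Visit D → queue [M, K, H, I, A, J, B]
Visit M → queue [K, H, I, A, J, B]
Visit K; enqueue C → queue [H, I, A, J, B, C]
Visit H → queue [I, A, J, B, C]
Visit I → queue [A, J, B, C]
Visit A → queue [J, B, C]
Visit J; enqueue L → queue [B, C, L]
Visit B → queue [C, L]
Visit C → queue [L]
Visit L → queue []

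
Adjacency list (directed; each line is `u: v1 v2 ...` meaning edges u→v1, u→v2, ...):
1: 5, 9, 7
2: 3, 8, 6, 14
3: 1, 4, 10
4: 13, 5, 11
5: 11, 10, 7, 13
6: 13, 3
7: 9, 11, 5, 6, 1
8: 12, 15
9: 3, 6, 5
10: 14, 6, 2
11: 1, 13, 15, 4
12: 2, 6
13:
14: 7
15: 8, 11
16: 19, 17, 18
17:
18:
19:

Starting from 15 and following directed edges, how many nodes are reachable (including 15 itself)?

15

BFS from 15 visits: 15, 11, 8, 13, 4, 1, 12, 5, 9, 7, 6, 2, 10, 3, 14
Reachable nodes: 15 of 19 total.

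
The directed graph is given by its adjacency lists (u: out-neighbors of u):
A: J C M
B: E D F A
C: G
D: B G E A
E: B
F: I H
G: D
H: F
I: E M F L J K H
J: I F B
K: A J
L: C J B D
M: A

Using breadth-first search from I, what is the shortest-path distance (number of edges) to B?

Level 0: I
Level 1: E, F, H, J, K, L, M
Level 2: A, B, C, D
Level 3: G
B first appears at level 2.

2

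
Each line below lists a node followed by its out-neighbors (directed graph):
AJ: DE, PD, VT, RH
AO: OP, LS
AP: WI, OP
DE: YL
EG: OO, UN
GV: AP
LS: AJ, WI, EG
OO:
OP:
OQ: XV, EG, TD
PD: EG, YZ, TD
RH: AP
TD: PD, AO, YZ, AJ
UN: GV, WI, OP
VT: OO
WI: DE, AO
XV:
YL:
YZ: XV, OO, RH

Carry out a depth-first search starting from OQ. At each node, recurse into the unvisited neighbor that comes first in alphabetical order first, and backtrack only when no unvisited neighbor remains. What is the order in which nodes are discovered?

OQ, EG, OO, UN, GV, AP, OP, WI, AO, LS, AJ, DE, YL, PD, TD, YZ, RH, XV, VT

Visit OQ
OQ → EG
EG → OO
EG → UN
UN → GV
GV → AP
AP → OP
AP → WI
WI → AO
AO → LS
LS → AJ
AJ → DE
DE → YL
AJ → PD
PD → TD
TD → YZ
YZ → RH
YZ → XV
AJ → VT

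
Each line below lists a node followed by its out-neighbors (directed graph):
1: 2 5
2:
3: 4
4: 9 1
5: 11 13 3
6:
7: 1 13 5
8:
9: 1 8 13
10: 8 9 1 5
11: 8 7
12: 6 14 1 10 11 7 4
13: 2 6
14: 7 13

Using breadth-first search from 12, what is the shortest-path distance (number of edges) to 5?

Level 0: 12
Level 1: 1, 4, 6, 7, 10, 11, 14
Level 2: 2, 5, 8, 9, 13
Level 3: 3
5 first appears at level 2.

2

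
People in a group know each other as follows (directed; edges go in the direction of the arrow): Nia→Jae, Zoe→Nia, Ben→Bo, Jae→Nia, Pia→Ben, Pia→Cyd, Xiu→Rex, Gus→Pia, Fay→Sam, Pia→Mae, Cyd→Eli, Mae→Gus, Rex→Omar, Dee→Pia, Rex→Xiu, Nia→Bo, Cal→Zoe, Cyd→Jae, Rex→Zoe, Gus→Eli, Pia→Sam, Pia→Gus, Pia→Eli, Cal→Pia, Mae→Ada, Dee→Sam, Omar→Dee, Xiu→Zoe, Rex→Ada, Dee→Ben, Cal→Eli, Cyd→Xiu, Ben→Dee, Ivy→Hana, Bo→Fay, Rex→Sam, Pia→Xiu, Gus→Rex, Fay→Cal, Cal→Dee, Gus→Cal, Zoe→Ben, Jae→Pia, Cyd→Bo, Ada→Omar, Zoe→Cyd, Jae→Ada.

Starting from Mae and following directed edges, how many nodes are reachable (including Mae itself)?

BFS from Mae visits: Mae, Gus, Ada, Rex, Pia, Eli, Cal, Omar, Zoe, Xiu, Sam, Cyd, Ben, Dee, Nia, Jae, Bo, Fay
Reachable nodes: 18 of 20 total.

18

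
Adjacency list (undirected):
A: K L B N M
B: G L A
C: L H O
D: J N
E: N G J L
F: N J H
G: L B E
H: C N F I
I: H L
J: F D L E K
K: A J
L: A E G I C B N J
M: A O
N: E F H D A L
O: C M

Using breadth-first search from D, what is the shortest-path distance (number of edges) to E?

2

Level 0: D
Level 1: J, N
Level 2: A, E, F, H, K, L
Level 3: B, C, G, I, M
Level 4: O
E first appears at level 2.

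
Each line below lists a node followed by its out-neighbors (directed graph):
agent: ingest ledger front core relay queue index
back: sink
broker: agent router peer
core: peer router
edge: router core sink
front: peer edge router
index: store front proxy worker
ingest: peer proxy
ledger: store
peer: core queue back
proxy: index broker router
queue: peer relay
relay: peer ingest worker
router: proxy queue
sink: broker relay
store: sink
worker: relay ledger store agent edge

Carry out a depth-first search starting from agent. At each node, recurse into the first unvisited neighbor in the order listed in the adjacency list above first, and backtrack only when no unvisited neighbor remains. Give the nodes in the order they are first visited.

Visit agent
agent → ingest
ingest → peer
peer → core
core → router
router → proxy
proxy → index
index → store
store → sink
sink → broker
sink → relay
relay → worker
worker → ledger
worker → edge
index → front
router → queue
peer → back

agent → ingest → peer → core → router → proxy → index → store → sink → broker → relay → worker → ledger → edge → front → queue → back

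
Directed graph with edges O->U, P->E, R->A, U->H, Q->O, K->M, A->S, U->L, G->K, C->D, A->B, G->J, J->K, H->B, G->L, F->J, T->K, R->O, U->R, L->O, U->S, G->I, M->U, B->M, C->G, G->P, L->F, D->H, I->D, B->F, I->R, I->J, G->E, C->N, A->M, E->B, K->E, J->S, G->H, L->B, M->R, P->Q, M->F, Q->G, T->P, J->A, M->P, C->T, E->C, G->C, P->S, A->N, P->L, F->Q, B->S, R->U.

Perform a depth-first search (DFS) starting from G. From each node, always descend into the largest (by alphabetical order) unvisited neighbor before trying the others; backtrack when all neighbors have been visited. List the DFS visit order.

Visit G
G → P
P → S
P → Q
Q → O
O → U
U → R
R → A
A → N
A → M
M → F
F → J
J → K
K → E
E → C
C → T
C → D
D → H
H → B
U → L
G → I

G, P, S, Q, O, U, R, A, N, M, F, J, K, E, C, T, D, H, B, L, I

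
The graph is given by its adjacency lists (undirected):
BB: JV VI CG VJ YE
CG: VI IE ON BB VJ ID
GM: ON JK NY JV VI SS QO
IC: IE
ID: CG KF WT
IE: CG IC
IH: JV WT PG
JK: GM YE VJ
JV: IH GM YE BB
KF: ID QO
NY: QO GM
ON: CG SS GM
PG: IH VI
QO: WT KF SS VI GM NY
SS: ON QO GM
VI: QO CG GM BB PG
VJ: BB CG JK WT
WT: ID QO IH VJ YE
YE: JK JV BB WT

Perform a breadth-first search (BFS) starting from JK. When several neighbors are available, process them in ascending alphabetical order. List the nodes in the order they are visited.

JK -> GM -> VJ -> YE -> JV -> NY -> ON -> QO -> SS -> VI -> BB -> CG -> WT -> IH -> KF -> PG -> ID -> IE -> IC

Visit JK; enqueue GM, VJ, YE → queue [GM, VJ, YE]
Visit GM; enqueue JV, NY, ON, QO, SS, VI → queue [VJ, YE, JV, NY, ON, QO, SS, VI]
Visit VJ; enqueue BB, CG, WT → queue [YE, JV, NY, ON, QO, SS, VI, BB, CG, WT]
Visit YE → queue [JV, NY, ON, QO, SS, VI, BB, CG, WT]
Visit JV; enqueue IH → queue [NY, ON, QO, SS, VI, BB, CG, WT, IH]
Visit NY → queue [ON, QO, SS, VI, BB, CG, WT, IH]
Visit ON → queue [QO, SS, VI, BB, CG, WT, IH]
Visit QO; enqueue KF → queue [SS, VI, BB, CG, WT, IH, KF]
Visit SS → queue [VI, BB, CG, WT, IH, KF]
Visit VI; enqueue PG → queue [BB, CG, WT, IH, KF, PG]
Visit BB → queue [CG, WT, IH, KF, PG]
Visit CG; enqueue ID, IE → queue [WT, IH, KF, PG, ID, IE]
Visit WT → queue [IH, KF, PG, ID, IE]
Visit IH → queue [KF, PG, ID, IE]
Visit KF → queue [PG, ID, IE]
Visit PG → queue [ID, IE]
Visit ID → queue [IE]
Visit IE; enqueue IC → queue [IC]
Visit IC → queue []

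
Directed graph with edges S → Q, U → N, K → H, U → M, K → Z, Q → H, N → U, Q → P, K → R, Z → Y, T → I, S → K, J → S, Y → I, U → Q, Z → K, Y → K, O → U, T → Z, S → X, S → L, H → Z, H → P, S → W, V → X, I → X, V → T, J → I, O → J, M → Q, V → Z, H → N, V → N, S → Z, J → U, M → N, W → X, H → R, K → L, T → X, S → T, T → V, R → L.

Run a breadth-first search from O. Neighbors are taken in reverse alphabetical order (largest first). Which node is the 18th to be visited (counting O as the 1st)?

Visit O; enqueue U, J → queue [U, J]
Visit U; enqueue Q, N, M → queue [J, Q, N, M]
Visit J; enqueue S, I → queue [Q, N, M, S, I]
Visit Q; enqueue P, H → queue [N, M, S, I, P, H]
Visit N → queue [M, S, I, P, H]
Visit M → queue [S, I, P, H]
Visit S; enqueue Z, X, W, T, L, K → queue [I, P, H, Z, X, W, T, L, K]
Visit I → queue [P, H, Z, X, W, T, L, K]
Visit P → queue [H, Z, X, W, T, L, K]
Visit H; enqueue R → queue [Z, X, W, T, L, K, R]
Visit Z; enqueue Y → queue [X, W, T, L, K, R, Y]
Visit X → queue [W, T, L, K, R, Y]
Visit W → queue [T, L, K, R, Y]
Visit T; enqueue V → queue [L, K, R, Y, V]
Visit L → queue [K, R, Y, V]
Visit K → queue [R, Y, V]
Visit R → queue [Y, V]
Visit Y → queue [V]
Visit V → queue []

Visit order: O, U, J, Q, N, M, S, I, P, H, Z, X, W, T, L, K, R, Y, V

Y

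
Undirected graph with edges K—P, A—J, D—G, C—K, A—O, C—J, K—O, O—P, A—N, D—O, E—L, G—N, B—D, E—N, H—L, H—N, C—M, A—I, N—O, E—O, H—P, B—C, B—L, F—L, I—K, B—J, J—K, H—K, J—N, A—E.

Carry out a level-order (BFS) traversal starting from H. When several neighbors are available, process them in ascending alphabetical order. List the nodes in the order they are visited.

Visit H; enqueue K, L, N, P → queue [K, L, N, P]
Visit K; enqueue C, I, J, O → queue [L, N, P, C, I, J, O]
Visit L; enqueue B, E, F → queue [N, P, C, I, J, O, B, E, F]
Visit N; enqueue A, G → queue [P, C, I, J, O, B, E, F, A, G]
Visit P → queue [C, I, J, O, B, E, F, A, G]
Visit C; enqueue M → queue [I, J, O, B, E, F, A, G, M]
Visit I → queue [J, O, B, E, F, A, G, M]
Visit J → queue [O, B, E, F, A, G, M]
Visit O; enqueue D → queue [B, E, F, A, G, M, D]
Visit B → queue [E, F, A, G, M, D]
Visit E → queue [F, A, G, M, D]
Visit F → queue [A, G, M, D]
Visit A → queue [G, M, D]
Visit G → queue [M, D]
Visit M → queue [D]
Visit D → queue []

H → K → L → N → P → C → I → J → O → B → E → F → A → G → M → D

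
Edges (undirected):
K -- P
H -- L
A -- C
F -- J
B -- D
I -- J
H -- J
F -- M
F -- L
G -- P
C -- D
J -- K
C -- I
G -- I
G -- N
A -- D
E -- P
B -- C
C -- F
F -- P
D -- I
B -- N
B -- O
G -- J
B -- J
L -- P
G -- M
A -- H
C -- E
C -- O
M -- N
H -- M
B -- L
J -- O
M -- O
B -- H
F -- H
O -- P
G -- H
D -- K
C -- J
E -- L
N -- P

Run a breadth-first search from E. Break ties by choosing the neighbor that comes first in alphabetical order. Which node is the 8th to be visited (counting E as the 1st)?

Visit E; enqueue C, L, P → queue [C, L, P]
Visit C; enqueue A, B, D, F, I, J, O → queue [L, P, A, B, D, F, I, J, O]
Visit L; enqueue H → queue [P, A, B, D, F, I, J, O, H]
Visit P; enqueue G, K, N → queue [A, B, D, F, I, J, O, H, G, K, N]
Visit A → queue [B, D, F, I, J, O, H, G, K, N]
Visit B → queue [D, F, I, J, O, H, G, K, N]
Visit D → queue [F, I, J, O, H, G, K, N]
Visit F; enqueue M → queue [I, J, O, H, G, K, N, M]
Visit I → queue [J, O, H, G, K, N, M]
Visit J → queue [O, H, G, K, N, M]
Visit O → queue [H, G, K, N, M]
Visit H → queue [G, K, N, M]
Visit G → queue [K, N, M]
Visit K → queue [N, M]
Visit N → queue [M]
Visit M → queue []

Visit order: E, C, L, P, A, B, D, F, I, J, O, H, G, K, N, M

F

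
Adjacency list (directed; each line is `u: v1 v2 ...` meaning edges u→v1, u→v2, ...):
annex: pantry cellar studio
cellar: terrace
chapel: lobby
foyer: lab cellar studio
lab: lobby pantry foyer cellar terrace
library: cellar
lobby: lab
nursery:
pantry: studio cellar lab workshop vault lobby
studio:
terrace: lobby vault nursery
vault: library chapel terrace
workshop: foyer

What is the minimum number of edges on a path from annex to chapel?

3

Level 0: annex
Level 1: cellar, pantry, studio
Level 2: lab, lobby, terrace, vault, workshop
Level 3: chapel, foyer, library, nursery
chapel first appears at level 3.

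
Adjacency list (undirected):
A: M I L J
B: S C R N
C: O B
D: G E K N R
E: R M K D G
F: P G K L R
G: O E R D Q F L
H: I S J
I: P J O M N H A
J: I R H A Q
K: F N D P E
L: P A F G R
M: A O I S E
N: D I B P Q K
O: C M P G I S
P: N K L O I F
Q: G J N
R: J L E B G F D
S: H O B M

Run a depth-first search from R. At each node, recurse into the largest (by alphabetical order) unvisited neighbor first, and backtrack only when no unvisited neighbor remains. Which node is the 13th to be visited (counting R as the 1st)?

Visit R
R → L
L → P
P → O
O → S
S → M
M → I
I → N
N → Q
Q → J
J → H
J → A
Q → G
G → F
F → K
K → E
E → D
N → B
B → C

Visit order: R, L, P, O, S, M, I, N, Q, J, H, A, G, F, K, E, D, B, C

G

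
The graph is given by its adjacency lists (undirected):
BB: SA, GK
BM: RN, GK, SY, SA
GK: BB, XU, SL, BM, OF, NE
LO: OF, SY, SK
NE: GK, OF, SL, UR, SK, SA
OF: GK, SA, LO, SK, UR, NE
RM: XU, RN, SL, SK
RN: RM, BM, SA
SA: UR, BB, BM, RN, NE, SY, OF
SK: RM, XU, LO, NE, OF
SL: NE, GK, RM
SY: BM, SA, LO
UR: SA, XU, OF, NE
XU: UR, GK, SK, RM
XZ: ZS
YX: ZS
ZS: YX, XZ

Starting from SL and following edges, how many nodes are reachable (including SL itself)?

14

BFS from SL visits: SL, RM, NE, GK, XU, SK, RN, UR, SA, OF, BM, BB, LO, SY
Reachable nodes: 14 of 17 total.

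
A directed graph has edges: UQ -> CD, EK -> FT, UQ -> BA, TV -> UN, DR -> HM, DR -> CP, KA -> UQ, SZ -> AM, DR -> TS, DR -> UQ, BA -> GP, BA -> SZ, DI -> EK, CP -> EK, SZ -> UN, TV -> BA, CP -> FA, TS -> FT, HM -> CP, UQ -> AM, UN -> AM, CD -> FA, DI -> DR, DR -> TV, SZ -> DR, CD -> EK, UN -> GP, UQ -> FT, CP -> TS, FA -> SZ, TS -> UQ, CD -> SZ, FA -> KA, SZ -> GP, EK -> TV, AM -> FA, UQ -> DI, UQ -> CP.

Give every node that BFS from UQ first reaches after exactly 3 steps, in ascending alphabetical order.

Level 0: UQ
Level 1: AM, BA, CD, CP, DI, FT
Level 2: DR, EK, FA, GP, SZ, TS
Level 3: HM, KA, TV, UN

HM, KA, TV, UN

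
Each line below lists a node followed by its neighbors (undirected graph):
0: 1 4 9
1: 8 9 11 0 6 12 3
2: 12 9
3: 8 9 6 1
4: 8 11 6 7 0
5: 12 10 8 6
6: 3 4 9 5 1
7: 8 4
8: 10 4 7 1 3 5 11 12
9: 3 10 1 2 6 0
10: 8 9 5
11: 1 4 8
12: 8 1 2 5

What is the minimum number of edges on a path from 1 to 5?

2

Level 0: 1
Level 1: 0, 3, 6, 8, 9, 11, 12
Level 2: 2, 4, 5, 7, 10
5 first appears at level 2.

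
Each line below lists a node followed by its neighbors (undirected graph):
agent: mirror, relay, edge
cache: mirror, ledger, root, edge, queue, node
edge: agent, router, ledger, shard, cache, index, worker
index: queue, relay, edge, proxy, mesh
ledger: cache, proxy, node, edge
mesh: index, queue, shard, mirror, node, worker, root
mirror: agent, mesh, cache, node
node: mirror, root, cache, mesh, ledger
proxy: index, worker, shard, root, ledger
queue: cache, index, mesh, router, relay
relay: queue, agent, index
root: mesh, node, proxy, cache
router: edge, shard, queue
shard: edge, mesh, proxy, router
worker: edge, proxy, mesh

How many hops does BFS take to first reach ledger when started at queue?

2

Level 0: queue
Level 1: cache, index, mesh, relay, router
Level 2: agent, edge, ledger, mirror, node, proxy, root, shard, worker
ledger first appears at level 2.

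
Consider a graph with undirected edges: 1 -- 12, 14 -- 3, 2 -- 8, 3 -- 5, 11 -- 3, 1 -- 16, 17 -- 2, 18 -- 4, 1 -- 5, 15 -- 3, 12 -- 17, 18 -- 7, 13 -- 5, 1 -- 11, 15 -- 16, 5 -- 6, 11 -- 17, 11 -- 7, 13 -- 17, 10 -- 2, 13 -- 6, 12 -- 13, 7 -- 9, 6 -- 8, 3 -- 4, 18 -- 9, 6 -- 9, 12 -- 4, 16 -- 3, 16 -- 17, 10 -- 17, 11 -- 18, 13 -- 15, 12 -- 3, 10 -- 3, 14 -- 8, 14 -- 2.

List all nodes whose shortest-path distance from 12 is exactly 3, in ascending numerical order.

Level 0: 12
Level 1: 1, 3, 4, 13, 17
Level 2: 2, 5, 6, 10, 11, 14, 15, 16, 18
Level 3: 7, 8, 9

7, 8, 9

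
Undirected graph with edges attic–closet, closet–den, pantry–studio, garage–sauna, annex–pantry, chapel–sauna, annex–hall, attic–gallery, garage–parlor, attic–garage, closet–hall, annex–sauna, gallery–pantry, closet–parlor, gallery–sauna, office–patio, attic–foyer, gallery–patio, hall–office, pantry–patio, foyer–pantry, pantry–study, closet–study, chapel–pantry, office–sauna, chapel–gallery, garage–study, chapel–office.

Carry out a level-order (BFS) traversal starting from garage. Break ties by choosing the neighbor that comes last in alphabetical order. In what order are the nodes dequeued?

garage -> study -> sauna -> parlor -> attic -> pantry -> closet -> office -> gallery -> chapel -> annex -> foyer -> studio -> patio -> hall -> den

Visit garage; enqueue study, sauna, parlor, attic → queue [study, sauna, parlor, attic]
Visit study; enqueue pantry, closet → queue [sauna, parlor, attic, pantry, closet]
Visit sauna; enqueue office, gallery, chapel, annex → queue [parlor, attic, pantry, closet, office, gallery, chapel, annex]
Visit parlor → queue [attic, pantry, closet, office, gallery, chapel, annex]
Visit attic; enqueue foyer → queue [pantry, closet, office, gallery, chapel, annex, foyer]
Visit pantry; enqueue studio, patio → queue [closet, office, gallery, chapel, annex, foyer, studio, patio]
Visit closet; enqueue hall, den → queue [office, gallery, chapel, annex, foyer, studio, patio, hall, den]
Visit office → queue [gallery, chapel, annex, foyer, studio, patio, hall, den]
Visit gallery → queue [chapel, annex, foyer, studio, patio, hall, den]
Visit chapel → queue [annex, foyer, studio, patio, hall, den]
Visit annex → queue [foyer, studio, patio, hall, den]
Visit foyer → queue [studio, patio, hall, den]
Visit studio → queue [patio, hall, den]
Visit patio → queue [hall, den]
Visit hall → queue [den]
Visit den → queue []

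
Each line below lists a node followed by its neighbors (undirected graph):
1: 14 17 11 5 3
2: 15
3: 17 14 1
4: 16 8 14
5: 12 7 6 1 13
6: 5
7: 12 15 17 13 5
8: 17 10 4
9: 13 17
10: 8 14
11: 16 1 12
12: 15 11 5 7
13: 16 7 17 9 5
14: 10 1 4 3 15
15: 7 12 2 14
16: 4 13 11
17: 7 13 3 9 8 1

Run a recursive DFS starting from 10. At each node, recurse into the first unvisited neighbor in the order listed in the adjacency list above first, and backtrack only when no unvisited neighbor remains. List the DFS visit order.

10, 8, 17, 7, 12, 15, 2, 14, 1, 11, 16, 4, 13, 9, 5, 6, 3

Visit 10
10 → 8
8 → 17
17 → 7
7 → 12
12 → 15
15 → 2
15 → 14
14 → 1
1 → 11
11 → 16
16 → 4
16 → 13
13 → 9
13 → 5
5 → 6
1 → 3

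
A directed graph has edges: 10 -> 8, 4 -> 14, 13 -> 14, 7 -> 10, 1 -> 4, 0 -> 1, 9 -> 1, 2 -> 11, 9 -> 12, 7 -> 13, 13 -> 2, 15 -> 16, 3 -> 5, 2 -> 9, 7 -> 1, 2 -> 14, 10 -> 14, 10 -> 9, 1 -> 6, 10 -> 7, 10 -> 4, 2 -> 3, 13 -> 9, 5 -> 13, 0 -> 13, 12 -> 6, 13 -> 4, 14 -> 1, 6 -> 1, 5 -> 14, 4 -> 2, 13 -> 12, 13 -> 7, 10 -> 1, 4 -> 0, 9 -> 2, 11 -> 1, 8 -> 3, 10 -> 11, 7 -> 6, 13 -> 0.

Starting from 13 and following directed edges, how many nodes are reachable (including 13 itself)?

15

BFS from 13 visits: 13, 14, 12, 9, 7, 4, 2, 0, 1, 6, 10, 11, 3, 8, 5
Reachable nodes: 15 of 17 total.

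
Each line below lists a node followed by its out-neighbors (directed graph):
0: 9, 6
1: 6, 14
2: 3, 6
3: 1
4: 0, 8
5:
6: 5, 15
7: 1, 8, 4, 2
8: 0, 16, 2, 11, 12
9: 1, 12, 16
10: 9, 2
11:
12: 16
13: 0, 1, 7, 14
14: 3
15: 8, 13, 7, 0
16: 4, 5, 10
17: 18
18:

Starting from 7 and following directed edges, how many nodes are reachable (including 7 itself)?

BFS from 7 visits: 7, 8, 4, 2, 1, 16, 12, 11, 0, 6, 3, 14, 10, 5, 9, 15, 13
Reachable nodes: 17 of 19 total.

17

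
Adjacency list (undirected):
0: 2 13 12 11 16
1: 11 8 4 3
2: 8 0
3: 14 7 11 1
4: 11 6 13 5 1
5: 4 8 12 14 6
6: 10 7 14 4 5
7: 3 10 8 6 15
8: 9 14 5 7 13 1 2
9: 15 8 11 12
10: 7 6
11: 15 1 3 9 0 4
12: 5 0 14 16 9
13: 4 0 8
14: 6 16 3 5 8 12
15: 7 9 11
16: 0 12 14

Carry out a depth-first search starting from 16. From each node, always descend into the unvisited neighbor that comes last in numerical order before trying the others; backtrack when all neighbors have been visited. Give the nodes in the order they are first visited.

16 -> 14 -> 12 -> 9 -> 15 -> 11 -> 4 -> 13 -> 8 -> 7 -> 10 -> 6 -> 5 -> 3 -> 1 -> 2 -> 0

Visit 16
16 → 14
14 → 12
12 → 9
9 → 15
15 → 11
11 → 4
4 → 13
13 → 8
8 → 7
7 → 10
10 → 6
6 → 5
7 → 3
3 → 1
8 → 2
2 → 0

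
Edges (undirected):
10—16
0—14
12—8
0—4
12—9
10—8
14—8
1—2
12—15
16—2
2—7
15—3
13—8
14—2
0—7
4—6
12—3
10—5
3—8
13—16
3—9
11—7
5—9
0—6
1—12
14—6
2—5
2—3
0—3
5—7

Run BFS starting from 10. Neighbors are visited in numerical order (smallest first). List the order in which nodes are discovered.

10, 5, 8, 16, 2, 7, 9, 3, 12, 13, 14, 1, 0, 11, 15, 6, 4

Visit 10; enqueue 5, 8, 16 → queue [5, 8, 16]
Visit 5; enqueue 2, 7, 9 → queue [8, 16, 2, 7, 9]
Visit 8; enqueue 3, 12, 13, 14 → queue [16, 2, 7, 9, 3, 12, 13, 14]
Visit 16 → queue [2, 7, 9, 3, 12, 13, 14]
Visit 2; enqueue 1 → queue [7, 9, 3, 12, 13, 14, 1]
Visit 7; enqueue 0, 11 → queue [9, 3, 12, 13, 14, 1, 0, 11]
Visit 9 → queue [3, 12, 13, 14, 1, 0, 11]
Visit 3; enqueue 15 → queue [12, 13, 14, 1, 0, 11, 15]
Visit 12 → queue [13, 14, 1, 0, 11, 15]
Visit 13 → queue [14, 1, 0, 11, 15]
Visit 14; enqueue 6 → queue [1, 0, 11, 15, 6]
Visit 1 → queue [0, 11, 15, 6]
Visit 0; enqueue 4 → queue [11, 15, 6, 4]
Visit 11 → queue [15, 6, 4]
Visit 15 → queue [6, 4]
Visit 6 → queue [4]
Visit 4 → queue []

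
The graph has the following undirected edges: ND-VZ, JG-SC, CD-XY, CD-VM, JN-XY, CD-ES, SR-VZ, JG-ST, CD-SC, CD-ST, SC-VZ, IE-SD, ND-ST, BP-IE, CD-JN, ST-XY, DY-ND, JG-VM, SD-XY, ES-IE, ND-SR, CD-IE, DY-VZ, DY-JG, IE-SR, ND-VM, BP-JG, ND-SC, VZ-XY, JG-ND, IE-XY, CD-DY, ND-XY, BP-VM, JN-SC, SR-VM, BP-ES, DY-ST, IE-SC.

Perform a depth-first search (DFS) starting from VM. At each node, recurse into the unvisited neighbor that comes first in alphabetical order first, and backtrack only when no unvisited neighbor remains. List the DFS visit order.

Visit VM
VM → BP
BP → ES
ES → CD
CD → DY
DY → JG
JG → ND
ND → SC
SC → IE
IE → SD
SD → XY
XY → JN
XY → ST
XY → VZ
VZ → SR

VM -> BP -> ES -> CD -> DY -> JG -> ND -> SC -> IE -> SD -> XY -> JN -> ST -> VZ -> SR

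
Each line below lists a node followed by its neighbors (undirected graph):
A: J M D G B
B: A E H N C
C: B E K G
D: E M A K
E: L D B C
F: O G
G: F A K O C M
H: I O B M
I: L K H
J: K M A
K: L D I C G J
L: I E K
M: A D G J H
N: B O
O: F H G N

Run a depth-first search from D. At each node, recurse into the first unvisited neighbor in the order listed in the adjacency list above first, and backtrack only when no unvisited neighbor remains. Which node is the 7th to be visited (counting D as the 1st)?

B

Visit D
D → E
E → L
L → I
I → K
K → C
C → B
B → A
A → J
J → M
M → G
G → F
F → O
O → H
O → N

Visit order: D, E, L, I, K, C, B, A, J, M, G, F, O, H, N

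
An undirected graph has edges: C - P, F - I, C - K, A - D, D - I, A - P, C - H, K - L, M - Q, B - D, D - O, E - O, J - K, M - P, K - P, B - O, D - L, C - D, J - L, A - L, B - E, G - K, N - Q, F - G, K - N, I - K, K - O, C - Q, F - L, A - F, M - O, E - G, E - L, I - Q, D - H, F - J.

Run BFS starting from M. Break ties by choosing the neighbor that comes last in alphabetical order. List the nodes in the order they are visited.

M -> Q -> P -> O -> N -> I -> C -> K -> A -> E -> D -> B -> F -> H -> L -> J -> G

Visit M; enqueue Q, P, O → queue [Q, P, O]
Visit Q; enqueue N, I, C → queue [P, O, N, I, C]
Visit P; enqueue K, A → queue [O, N, I, C, K, A]
Visit O; enqueue E, D, B → queue [N, I, C, K, A, E, D, B]
Visit N → queue [I, C, K, A, E, D, B]
Visit I; enqueue F → queue [C, K, A, E, D, B, F]
Visit C; enqueue H → queue [K, A, E, D, B, F, H]
Visit K; enqueue L, J, G → queue [A, E, D, B, F, H, L, J, G]
Visit A → queue [E, D, B, F, H, L, J, G]
Visit E → queue [D, B, F, H, L, J, G]
Visit D → queue [B, F, H, L, J, G]
Visit B → queue [F, H, L, J, G]
Visit F → queue [H, L, J, G]
Visit H → queue [L, J, G]
Visit L → queue [J, G]
Visit J → queue [G]
Visit G → queue []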